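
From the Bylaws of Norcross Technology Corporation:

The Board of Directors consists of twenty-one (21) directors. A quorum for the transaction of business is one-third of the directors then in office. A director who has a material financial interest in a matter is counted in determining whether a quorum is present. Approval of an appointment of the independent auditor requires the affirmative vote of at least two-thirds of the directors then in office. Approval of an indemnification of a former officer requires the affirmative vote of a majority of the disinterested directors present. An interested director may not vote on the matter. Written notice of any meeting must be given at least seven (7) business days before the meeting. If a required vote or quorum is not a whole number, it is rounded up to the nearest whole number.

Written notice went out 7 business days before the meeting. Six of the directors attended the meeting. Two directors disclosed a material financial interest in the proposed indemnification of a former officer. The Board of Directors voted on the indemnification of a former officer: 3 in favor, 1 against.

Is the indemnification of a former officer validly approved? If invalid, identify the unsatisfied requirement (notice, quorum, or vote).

Notice: 7 business days given; 7 required (7 ≥ 7). Satisfied.
Quorum: 6 present (interested directors count toward quorum); quorum is 7. Not satisfied.
Vote: the indemnification of a former officer requires a majority of the disinterested directors present (6 − 2 = 4). A majority of 4 is 3, so 3 affirmative votes are needed; 3 voted in favor. Satisfied. (Moot — without a quorum no business can be validly transacted.)

Invalid — quorum requirement not satisfied.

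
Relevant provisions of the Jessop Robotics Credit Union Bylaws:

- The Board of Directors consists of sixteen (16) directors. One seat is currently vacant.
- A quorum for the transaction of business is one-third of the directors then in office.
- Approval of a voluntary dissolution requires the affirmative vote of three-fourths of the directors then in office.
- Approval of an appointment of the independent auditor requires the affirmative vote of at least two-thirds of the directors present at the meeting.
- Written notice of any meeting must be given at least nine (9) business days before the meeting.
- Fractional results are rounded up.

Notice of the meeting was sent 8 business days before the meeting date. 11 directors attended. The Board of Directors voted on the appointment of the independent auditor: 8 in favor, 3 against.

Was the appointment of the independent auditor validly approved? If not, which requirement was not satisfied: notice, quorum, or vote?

Notice: 8 business days given; 9 required (8 < 9). Not satisfied.
Quorum: 11 present; quorum is 5. Satisfied.
Vote: the appointment of the independent auditor requires two-thirds of the directors present (11). 2/3 of 11 = 7.33, rounded up to 8, so 8 affirmative votes are needed; 8 voted in favor. Satisfied.

Invalid — notice requirement not satisfied.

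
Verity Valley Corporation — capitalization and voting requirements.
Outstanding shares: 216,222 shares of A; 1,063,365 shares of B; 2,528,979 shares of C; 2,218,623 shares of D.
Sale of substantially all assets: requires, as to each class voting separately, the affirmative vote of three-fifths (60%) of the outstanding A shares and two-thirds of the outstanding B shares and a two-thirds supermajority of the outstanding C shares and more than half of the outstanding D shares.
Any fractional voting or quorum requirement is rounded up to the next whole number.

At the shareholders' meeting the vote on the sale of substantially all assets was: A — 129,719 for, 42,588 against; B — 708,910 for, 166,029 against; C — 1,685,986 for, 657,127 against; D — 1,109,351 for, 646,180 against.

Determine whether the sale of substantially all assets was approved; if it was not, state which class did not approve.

A: 3/5 of 216222 = 129733.20, rounded up to 129734; 129,734 required, 129,719 in favor — not approved.
B: 2/3 of 1063365 = 708910; 708,910 required, 708,910 in favor — approved.
C: 2/3 of 2528979 = 1685986; 1,685,986 required, 1,685,986 in favor — approved.
D: a majority of 2218623 is 1109312; 1,109,312 required, 1,109,351 in favor — approved.

Not approved — the A shares did not give the required vote.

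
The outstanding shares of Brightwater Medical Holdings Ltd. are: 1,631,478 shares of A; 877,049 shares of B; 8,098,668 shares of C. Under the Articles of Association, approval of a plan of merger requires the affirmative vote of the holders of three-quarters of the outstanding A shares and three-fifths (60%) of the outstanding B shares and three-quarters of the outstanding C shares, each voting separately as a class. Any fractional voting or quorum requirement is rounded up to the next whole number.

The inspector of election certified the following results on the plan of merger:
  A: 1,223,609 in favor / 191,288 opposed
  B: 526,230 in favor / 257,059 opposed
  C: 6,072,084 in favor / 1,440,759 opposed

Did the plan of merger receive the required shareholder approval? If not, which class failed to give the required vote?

A: 3/4 of 1631478 = 1223608.50, rounded up to 1223609; 1,223,609 required, 1,223,609 in favor — approved.
B: 3/5 of 877049 = 526229.40, rounded up to 526230; 526,230 required, 526,230 in favor — approved.
C: 3/4 of 8098668 = 6074001; 6,074,001 required, 6,072,084 in favor — not approved.

Not approved — the C shares did not give the required vote.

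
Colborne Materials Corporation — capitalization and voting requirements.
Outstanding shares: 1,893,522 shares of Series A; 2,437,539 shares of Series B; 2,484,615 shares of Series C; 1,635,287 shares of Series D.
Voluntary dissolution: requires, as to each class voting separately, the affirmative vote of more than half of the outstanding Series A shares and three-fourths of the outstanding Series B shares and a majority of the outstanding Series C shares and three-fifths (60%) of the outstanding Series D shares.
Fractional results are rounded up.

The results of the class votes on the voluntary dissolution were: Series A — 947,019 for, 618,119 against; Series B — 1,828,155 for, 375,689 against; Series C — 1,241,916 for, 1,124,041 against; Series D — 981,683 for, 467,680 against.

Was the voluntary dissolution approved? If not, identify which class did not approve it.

Not approved — the Series C shares did not give the required vote.

Series A: a majority of 1893522 is 946762; 946,762 required, 947,019 in favor — approved.
Series B: 3/4 of 2437539 = 1828154.25, rounded up to 1828155; 1,828,155 required, 1,828,155 in favor — approved.
Series C: a majority of 2484615 is 1242308; 1,242,308 required, 1,241,916 in favor — not approved.
Series D: 3/5 of 1635287 = 981172.20, rounded up to 981173; 981,173 required, 981,683 in favor — approved.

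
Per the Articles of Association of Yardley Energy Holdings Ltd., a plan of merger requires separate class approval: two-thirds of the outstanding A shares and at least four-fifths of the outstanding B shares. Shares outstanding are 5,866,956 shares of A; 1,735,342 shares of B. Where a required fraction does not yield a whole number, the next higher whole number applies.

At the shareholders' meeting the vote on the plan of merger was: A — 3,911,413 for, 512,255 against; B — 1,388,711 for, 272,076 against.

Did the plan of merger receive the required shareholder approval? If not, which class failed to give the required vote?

Approved — every class gave the required vote.

A: 2/3 of 5866956 = 3911304; 3,911,304 required, 3,911,413 in favor — approved.
B: 4/5 of 1735342 = 1388273.60, rounded up to 1388274; 1,388,274 required, 1,388,711 in favor — approved.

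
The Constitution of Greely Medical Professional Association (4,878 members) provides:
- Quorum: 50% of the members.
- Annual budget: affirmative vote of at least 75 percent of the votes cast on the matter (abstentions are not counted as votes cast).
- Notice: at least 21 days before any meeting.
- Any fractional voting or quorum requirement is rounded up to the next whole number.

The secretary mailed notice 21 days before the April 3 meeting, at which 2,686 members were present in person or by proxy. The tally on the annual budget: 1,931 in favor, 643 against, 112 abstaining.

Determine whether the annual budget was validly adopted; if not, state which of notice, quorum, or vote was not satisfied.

Valid — all requirements satisfied.

Notice: 21 days given; 21 required. Satisfied.
Quorum: 50% of 4,878 = 2,439; 2,686 present. Satisfied.
Vote: requires three-fourths of the votes cast (2,686 − 112 abstaining = 2,574); 3/4 of 2574 = 1930.50, rounded up to 1931, so 1,931 needed; 1,931 in favor. Satisfied.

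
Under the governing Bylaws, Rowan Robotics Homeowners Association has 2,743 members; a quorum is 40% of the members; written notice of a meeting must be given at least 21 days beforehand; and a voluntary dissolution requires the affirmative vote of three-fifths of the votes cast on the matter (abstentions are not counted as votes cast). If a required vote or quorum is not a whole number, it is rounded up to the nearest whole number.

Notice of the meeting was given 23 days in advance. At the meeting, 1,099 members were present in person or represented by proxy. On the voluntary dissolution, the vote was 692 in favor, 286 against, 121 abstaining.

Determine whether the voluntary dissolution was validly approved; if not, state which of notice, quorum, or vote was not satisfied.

Notice: 23 days given; 21 required. Satisfied.
Quorum: 40% of 2,743 = 1,097.20, rounded up to 1,098; 1,099 present. Satisfied.
Vote: requires three-fifths of the votes cast (1,099 − 121 abstaining = 978); 3/5 of 978 = 586.80, rounded up to 587, so 587 needed; 692 in favor. Satisfied.

Valid — all requirements satisfied.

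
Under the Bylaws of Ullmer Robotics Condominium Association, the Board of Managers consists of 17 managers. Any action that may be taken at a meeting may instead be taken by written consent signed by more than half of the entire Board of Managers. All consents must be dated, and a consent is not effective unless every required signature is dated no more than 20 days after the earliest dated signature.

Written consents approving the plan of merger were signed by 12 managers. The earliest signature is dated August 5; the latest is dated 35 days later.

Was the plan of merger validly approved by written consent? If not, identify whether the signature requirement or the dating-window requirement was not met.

Signatures required: more than half of 17 — a majority of 17 is 9, so 9 needed; 12 signed. Sufficient.
Dating window: the latest signature is 35 days after the earliest; the limit is 20 days. Outside the window.

Not effective — dating-window requirement not satisfied.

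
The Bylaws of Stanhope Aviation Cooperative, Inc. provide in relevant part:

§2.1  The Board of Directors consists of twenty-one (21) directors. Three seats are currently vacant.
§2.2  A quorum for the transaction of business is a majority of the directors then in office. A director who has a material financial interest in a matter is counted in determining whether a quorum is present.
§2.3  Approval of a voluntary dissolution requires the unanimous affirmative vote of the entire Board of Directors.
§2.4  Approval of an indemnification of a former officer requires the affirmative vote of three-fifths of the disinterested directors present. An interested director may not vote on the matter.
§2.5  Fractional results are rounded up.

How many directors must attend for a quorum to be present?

A majority of 18 is 10.

10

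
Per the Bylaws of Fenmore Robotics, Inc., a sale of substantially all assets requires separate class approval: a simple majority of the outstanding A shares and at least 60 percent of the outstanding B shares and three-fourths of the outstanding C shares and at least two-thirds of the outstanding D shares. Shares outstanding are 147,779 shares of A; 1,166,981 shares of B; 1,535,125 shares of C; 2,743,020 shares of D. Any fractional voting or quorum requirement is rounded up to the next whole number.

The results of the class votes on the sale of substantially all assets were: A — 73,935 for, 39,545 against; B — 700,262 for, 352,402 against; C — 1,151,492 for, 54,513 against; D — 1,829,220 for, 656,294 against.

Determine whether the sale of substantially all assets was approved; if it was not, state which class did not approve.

A: a majority of 147779 is 73890; 73,890 required, 73,935 in favor — approved.
B: 3/5 of 1166981 = 700188.60, rounded up to 700189; 700,189 required, 700,262 in favor — approved.
C: 3/4 of 1535125 = 1151343.75, rounded up to 1151344; 1,151,344 required, 1,151,492 in favor — approved.
D: 2/3 of 2743020 = 1828680; 1,828,680 required, 1,829,220 in favor — approved.

Approved — every class gave the required vote.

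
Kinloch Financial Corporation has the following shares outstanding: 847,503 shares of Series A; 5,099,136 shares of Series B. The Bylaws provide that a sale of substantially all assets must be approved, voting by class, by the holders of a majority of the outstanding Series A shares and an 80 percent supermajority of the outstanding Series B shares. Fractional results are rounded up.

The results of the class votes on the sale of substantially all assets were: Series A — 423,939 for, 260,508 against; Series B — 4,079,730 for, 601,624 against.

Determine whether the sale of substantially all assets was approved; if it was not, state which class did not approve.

Series A: a majority of 847503 is 423752; 423,752 required, 423,939 in favor — approved.
Series B: 4/5 of 5099136 = 4079308.80, rounded up to 4079309; 4,079,309 required, 4,079,730 in favor — approved.

Approved — every class gave the required vote.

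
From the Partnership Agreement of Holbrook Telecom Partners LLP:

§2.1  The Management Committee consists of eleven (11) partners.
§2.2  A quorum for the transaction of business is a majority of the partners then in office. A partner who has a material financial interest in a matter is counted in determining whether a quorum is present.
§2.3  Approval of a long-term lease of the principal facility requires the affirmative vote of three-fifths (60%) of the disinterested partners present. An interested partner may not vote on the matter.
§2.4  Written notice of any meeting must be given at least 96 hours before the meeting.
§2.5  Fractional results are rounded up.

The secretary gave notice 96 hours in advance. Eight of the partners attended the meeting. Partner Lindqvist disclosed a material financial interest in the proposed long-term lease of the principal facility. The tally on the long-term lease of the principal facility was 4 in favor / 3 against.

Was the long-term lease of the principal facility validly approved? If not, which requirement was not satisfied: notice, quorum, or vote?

Notice: 96 hours given; 96 required (96 ≥ 96). Satisfied.
Quorum: 8 present (interested partners count toward quorum); quorum is 6. Satisfied.
Vote: the long-term lease of the principal facility requires three-fifths of the disinterested partners present (8 − 1 = 7). 3/5 of 7 = 4.20, rounded up to 5, so 5 affirmative votes are needed; 4 voted in favor. Not satisfied.

Invalid — vote requirement not satisfied.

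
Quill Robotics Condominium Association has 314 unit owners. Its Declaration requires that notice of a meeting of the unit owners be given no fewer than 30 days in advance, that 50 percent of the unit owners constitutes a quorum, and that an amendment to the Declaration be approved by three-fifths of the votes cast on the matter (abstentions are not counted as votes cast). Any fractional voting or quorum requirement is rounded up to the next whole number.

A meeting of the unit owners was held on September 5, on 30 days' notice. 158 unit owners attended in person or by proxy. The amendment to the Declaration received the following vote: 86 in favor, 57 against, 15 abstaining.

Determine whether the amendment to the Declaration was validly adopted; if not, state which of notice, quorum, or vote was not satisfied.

Valid — all requirements satisfied.

Notice: 30 days given; 30 required. Satisfied.
Quorum: 50% of 314 = 157; 158 present. Satisfied.
Vote: requires three-fifths of the votes cast (158 − 15 abstaining = 143); 3/5 of 143 = 85.80, rounded up to 86, so 86 needed; 86 in favor. Satisfied.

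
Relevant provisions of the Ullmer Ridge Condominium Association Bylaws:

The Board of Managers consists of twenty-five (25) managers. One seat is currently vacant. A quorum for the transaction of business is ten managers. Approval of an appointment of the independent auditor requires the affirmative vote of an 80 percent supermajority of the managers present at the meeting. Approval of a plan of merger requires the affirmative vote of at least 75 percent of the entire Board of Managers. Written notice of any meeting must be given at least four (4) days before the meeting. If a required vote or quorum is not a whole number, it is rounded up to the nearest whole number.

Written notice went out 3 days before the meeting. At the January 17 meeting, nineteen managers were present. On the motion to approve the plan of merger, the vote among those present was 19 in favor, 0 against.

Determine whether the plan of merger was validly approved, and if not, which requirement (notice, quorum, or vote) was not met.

Notice: 3 days given; 4 required (3 < 4). Not satisfied.
Quorum: 19 present; quorum is 10. Satisfied.
Vote: the plan of merger requires three-fourths of the entire Board of Managers (25). 3/4 of 25 = 18.75, rounded up to 19, so 19 affirmative votes are needed; 19 voted in favor. Satisfied.

Invalid — notice requirement not satisfied.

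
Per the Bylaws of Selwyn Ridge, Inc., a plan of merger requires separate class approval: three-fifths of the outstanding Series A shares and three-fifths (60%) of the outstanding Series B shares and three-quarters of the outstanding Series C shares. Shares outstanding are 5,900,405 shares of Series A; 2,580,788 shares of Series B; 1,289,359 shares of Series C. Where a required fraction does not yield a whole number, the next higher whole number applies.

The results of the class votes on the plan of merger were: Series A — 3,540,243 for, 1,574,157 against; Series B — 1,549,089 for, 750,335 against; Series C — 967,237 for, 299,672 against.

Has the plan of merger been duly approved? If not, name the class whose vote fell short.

Approved — every class gave the required vote.

Series A: 3/5 of 5900405 = 3540243; 3,540,243 required, 3,540,243 in favor — approved.
Series B: 3/5 of 2580788 = 1548472.80, rounded up to 1548473; 1,548,473 required, 1,549,089 in favor — approved.
Series C: 3/4 of 1289359 = 967019.25, rounded up to 967020; 967,020 required, 967,237 in favor — approved.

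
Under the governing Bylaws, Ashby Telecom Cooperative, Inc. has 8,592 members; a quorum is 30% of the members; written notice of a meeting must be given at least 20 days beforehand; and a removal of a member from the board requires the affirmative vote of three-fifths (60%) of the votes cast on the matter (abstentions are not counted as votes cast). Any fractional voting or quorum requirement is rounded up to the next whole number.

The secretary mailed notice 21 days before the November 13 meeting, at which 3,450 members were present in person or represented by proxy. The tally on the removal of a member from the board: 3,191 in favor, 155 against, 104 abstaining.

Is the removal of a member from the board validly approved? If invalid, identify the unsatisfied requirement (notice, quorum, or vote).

Valid — all requirements satisfied.

Notice: 21 days given; 20 required. Satisfied.
Quorum: 30% of 8,592 = 2,577.60, rounded up to 2,578; 3,450 present. Satisfied.
Vote: requires three-fifths of the votes cast (3,450 − 104 abstaining = 3,346); 3/5 of 3346 = 2007.60, rounded up to 2008, so 2,008 needed; 3,191 in favor. Satisfied.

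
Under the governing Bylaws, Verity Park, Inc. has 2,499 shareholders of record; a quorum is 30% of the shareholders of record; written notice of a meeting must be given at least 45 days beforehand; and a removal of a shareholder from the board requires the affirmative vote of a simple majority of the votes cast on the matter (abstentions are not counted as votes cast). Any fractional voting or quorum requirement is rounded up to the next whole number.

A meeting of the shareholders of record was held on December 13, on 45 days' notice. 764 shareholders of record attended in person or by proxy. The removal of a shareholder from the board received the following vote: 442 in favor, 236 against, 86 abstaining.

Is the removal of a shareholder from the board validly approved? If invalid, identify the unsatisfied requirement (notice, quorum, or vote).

Notice: 45 days given; 45 required. Satisfied.
Quorum: 30% of 2,499 = 749.70, rounded up to 750; 764 present. Satisfied.
Vote: requires a majority of the votes cast (764 − 86 abstaining = 678); a majority of 678 is 340, so 340 needed; 442 in favor. Satisfied.

Valid — all requirements satisfied.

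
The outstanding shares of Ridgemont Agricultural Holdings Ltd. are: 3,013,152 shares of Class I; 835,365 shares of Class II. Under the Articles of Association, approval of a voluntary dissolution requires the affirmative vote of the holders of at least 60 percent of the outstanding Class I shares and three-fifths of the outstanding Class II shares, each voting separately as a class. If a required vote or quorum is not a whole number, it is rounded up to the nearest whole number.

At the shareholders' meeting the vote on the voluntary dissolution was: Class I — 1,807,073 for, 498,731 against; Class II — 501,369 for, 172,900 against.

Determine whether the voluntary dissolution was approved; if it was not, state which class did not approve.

Class I: 3/5 of 3013152 = 1807891.20, rounded up to 1807892; 1,807,892 required, 1,807,073 in favor — not approved.
Class II: 3/5 of 835365 = 501219; 501,219 required, 501,369 in favor — approved.

Not approved — the Class I shares did not give the required vote.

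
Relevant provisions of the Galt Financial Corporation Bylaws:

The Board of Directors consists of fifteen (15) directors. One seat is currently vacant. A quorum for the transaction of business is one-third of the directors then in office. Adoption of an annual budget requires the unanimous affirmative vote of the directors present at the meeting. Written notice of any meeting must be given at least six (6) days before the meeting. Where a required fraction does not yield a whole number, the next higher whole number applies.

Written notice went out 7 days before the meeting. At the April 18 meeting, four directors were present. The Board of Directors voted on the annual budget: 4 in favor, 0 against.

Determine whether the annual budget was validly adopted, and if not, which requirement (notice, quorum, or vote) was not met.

Notice: 7 days given; 6 required (7 ≥ 6). Satisfied.
Quorum: 4 present; quorum is 5. Not satisfied.
Vote: the annual budget requires the unanimous vote of the directors present (4). Unanimous means all 4, so 4 affirmative votes are needed; 4 voted in favor. Satisfied. (Moot — without a quorum no business can be validly transacted.)

Invalid — quorum requirement not satisfied.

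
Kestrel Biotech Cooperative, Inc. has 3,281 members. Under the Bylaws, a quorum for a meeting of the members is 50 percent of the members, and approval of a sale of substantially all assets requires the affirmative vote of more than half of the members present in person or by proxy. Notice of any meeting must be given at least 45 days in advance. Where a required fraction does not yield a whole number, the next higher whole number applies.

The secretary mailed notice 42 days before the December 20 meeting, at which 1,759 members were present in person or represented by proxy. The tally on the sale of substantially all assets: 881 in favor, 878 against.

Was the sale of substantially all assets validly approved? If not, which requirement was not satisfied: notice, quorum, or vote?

Invalid — notice requirement not satisfied.

Notice: 42 days given; 45 required. Not satisfied.
Quorum: 50% of 3,281 = 1,640.50, rounded up to 1,641; 1,759 present. Satisfied.
Vote: requires a majority of those present (1,759); a majority of 1759 is 880, so 880 needed; 881 in favor. Satisfied.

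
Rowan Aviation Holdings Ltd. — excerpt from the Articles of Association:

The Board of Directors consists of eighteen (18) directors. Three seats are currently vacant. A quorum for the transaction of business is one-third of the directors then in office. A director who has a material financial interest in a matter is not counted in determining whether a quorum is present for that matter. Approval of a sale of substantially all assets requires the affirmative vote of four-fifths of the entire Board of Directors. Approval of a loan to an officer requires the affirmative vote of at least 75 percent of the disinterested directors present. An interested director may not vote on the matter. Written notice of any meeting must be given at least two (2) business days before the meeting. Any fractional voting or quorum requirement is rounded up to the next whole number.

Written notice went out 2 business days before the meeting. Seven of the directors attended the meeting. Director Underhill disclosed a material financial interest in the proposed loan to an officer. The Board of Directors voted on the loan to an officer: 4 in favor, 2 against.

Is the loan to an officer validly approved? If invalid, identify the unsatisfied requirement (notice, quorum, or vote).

Notice: 2 business days given; 2 required (2 ≥ 2). Satisfied.
Quorum: 7 present, but the 1 interested director does not count, leaving 6. Quorum is 5. Satisfied.
Vote: the loan to an officer requires three-fourths of the disinterested directors present (7 − 1 = 6). 3/4 of 6 = 4.50, rounded up to 5, so 5 affirmative votes are needed; 4 voted in favor. Not satisfied.

Invalid — vote requirement not satisfied.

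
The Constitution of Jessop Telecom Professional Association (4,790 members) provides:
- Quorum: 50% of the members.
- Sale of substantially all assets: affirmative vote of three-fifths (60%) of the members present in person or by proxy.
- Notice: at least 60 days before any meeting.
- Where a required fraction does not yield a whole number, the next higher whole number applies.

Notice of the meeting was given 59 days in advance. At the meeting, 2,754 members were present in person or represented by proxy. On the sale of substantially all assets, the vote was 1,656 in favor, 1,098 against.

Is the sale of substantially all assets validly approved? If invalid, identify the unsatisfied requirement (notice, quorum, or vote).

Notice: 59 days given; 60 required. Not satisfied.
Quorum: 50% of 4,790 = 2,395; 2,754 present. Satisfied.
Vote: requires three-fifths of those present (2,754); 3/5 of 2754 = 1652.40, rounded up to 1653, so 1,653 needed; 1,656 in favor. Satisfied.

Invalid — notice requirement not satisfied.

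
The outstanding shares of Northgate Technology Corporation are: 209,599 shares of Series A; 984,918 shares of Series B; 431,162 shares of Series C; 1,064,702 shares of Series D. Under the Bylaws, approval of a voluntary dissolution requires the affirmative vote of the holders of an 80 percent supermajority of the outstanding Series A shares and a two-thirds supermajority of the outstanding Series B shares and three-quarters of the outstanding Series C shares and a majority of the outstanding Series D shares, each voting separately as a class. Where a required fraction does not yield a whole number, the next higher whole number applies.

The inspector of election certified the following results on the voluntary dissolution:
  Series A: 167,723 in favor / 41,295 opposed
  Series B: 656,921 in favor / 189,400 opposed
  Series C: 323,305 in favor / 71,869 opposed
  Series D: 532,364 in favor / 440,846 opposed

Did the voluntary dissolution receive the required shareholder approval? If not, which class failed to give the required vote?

Series A: 4/5 of 209599 = 167679.20, rounded up to 167680; 167,680 required, 167,723 in favor — approved.
Series B: 2/3 of 984918 = 656612; 656,612 required, 656,921 in favor — approved.
Series C: 3/4 of 431162 = 323371.50, rounded up to 323372; 323,372 required, 323,305 in favor — not approved.
Series D: a majority of 1064702 is 532352; 532,352 required, 532,364 in favor — approved.

Not approved — the Series C shares did not give the required vote.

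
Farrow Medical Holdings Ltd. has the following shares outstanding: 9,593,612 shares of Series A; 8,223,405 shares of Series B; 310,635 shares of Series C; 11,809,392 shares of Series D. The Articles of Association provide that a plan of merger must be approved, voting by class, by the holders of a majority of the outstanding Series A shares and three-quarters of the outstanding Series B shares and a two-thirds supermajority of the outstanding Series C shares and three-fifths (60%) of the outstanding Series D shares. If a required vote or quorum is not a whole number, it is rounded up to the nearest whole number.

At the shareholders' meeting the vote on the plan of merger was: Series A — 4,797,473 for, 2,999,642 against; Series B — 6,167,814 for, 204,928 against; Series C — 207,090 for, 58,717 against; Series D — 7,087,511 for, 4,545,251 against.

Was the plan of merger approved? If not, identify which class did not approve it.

Series A: a majority of 9593612 is 4796807; 4,796,807 required, 4,797,473 in favor — approved.
Series B: 3/4 of 8223405 = 6167553.75, rounded up to 6167554; 6,167,554 required, 6,167,814 in favor — approved.
Series C: 2/3 of 310635 = 207090; 207,090 required, 207,090 in favor — approved.
Series D: 3/5 of 11809392 = 7085635.20, rounded up to 7085636; 7,085,636 required, 7,087,511 in favor — approved.

Approved — every class gave the required vote.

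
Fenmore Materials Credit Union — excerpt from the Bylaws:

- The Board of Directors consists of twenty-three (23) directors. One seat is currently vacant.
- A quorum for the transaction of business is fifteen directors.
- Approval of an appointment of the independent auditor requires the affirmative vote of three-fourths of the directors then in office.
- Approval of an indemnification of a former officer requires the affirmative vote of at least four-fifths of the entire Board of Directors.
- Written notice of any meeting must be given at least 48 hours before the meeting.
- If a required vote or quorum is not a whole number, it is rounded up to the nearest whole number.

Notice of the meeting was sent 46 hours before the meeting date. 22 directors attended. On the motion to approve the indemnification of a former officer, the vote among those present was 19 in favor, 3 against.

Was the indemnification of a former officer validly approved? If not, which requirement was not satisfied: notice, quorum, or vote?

Invalid — notice requirement not satisfied.

Notice: 46 hours given; 48 required (46 < 48). Not satisfied.
Quorum: 22 present; quorum is 15. Satisfied.
Vote: the indemnification of a former officer requires four-fifths of the entire Board of Directors (23). 4/5 of 23 = 18.40, rounded up to 19, so 19 affirmative votes are needed; 19 voted in favor. Satisfied.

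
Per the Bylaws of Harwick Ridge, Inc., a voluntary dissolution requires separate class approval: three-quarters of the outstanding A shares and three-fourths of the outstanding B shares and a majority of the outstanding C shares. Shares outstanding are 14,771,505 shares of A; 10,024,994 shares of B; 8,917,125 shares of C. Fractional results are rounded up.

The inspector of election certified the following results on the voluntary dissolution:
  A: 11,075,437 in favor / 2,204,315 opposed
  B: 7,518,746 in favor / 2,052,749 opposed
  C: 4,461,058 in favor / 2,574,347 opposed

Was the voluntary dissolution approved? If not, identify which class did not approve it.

A: 3/4 of 14771505 = 11078628.75, rounded up to 11078629; 11,078,629 required, 11,075,437 in favor — not approved.
B: 3/4 of 10024994 = 7518745.50, rounded up to 7518746; 7,518,746 required, 7,518,746 in favor — approved.
C: a majority of 8917125 is 4458563; 4,458,563 required, 4,461,058 in favor — approved.

Not approved — the A shares did not give the required vote.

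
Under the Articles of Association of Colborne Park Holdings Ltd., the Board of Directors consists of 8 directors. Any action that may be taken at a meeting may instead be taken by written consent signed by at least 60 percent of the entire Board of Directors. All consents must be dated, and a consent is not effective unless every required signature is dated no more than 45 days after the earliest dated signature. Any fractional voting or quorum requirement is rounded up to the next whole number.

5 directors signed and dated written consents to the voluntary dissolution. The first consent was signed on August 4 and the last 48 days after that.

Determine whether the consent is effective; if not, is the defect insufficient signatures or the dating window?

Not effective — dating-window requirement not satisfied.

Signatures required: at least 60 percent of 8 — 3/5 of 8 = 4.80, rounded up to 5, so 5 needed; 5 signed. Sufficient.
Dating window: the latest signature is 48 days after the earliest; the limit is 45 days. Outside the window.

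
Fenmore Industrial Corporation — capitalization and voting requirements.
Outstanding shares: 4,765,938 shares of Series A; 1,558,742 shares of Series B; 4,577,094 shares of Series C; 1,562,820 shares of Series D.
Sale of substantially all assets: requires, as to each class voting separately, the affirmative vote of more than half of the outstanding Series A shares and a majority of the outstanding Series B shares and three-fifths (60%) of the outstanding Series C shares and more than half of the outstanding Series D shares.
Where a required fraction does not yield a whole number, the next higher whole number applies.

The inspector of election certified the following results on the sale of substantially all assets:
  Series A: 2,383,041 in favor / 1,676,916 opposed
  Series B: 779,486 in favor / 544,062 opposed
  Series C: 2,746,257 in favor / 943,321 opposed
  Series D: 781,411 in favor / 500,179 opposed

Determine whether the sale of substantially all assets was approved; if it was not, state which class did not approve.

Series A: a majority of 4765938 is 2382970; 2,382,970 required, 2,383,041 in favor — approved.
Series B: a majority of 1558742 is 779372; 779,372 required, 779,486 in favor — approved.
Series C: 3/5 of 4577094 = 2746256.40, rounded up to 2746257; 2,746,257 required, 2,746,257 in favor — approved.
Series D: a majority of 1562820 is 781411; 781,411 required, 781,411 in favor — approved.

Approved — every class gave the required vote.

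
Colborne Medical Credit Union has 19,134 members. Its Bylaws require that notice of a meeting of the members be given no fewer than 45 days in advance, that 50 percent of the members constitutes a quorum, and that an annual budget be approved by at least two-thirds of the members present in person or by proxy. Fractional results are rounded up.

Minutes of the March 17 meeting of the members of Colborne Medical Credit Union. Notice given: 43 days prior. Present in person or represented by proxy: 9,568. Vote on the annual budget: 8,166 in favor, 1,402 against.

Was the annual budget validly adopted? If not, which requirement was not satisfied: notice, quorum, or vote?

Invalid — notice requirement not satisfied.

Notice: 43 days given; 45 required. Not satisfied.
Quorum: 50% of 19,134 = 9,567; 9,568 present. Satisfied.
Vote: requires two-thirds of those present (9,568); 2/3 of 9568 = 6378.67, rounded up to 6379, so 6,379 needed; 8,166 in favor. Satisfied.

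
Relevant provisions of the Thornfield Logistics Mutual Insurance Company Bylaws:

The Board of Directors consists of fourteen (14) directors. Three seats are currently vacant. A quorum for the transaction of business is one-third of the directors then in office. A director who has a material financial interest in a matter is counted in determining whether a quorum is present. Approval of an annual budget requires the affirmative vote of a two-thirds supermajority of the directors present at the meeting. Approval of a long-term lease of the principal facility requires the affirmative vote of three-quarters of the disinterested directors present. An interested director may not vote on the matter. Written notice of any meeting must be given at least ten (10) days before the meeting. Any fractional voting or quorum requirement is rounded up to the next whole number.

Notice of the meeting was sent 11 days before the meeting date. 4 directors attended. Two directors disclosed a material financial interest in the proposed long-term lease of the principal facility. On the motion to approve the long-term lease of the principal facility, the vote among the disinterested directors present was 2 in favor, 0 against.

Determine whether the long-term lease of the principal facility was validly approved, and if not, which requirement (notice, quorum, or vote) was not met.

Notice: 11 days given; 10 required (11 ≥ 10). Satisfied.
Quorum: 4 present (interested directors count toward quorum); quorum is 4. Satisfied.
Vote: the long-term lease of the principal facility requires three-fourths of the disinterested directors present (4 − 2 = 2). 3/4 of 2 = 1.50, rounded up to 2, so 2 affirmative votes are needed; 2 voted in favor. Satisfied.

Valid — all requirements satisfied.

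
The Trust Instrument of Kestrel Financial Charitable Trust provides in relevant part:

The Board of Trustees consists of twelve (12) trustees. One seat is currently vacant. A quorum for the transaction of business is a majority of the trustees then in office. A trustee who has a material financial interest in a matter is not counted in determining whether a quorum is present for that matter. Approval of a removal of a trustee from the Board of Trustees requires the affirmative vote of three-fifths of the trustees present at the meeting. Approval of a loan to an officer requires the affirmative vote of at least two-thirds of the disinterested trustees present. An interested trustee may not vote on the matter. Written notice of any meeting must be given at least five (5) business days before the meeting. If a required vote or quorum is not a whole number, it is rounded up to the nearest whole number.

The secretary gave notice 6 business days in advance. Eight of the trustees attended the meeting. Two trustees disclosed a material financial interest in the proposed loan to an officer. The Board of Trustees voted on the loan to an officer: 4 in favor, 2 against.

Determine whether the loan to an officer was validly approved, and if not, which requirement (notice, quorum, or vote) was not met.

Notice: 6 business days given; 5 required (6 ≥ 5). Satisfied.
Quorum: 8 present, but the 2 interested trustees do not count, leaving 6. Quorum is 6. Satisfied.
Vote: the loan to an officer requires two-thirds of the disinterested trustees present (8 − 2 = 6). 2/3 of 6 = 4, so 4 affirmative votes are needed; 4 voted in favor. Satisfied.

Valid — all requirements satisfied.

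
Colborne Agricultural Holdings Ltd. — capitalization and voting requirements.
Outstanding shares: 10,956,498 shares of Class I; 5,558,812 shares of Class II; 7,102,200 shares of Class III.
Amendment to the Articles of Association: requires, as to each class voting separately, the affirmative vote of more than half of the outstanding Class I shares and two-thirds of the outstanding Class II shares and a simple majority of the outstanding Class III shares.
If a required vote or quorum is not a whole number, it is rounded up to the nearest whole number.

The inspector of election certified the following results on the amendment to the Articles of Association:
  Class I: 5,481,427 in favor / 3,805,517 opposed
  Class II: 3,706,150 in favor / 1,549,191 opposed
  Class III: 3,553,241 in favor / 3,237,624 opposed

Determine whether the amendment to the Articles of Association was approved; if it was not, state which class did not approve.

Class I: a majority of 10956498 is 5478250; 5,478,250 required, 5,481,427 in favor — approved.
Class II: 2/3 of 5558812 = 3705874.67, rounded up to 3705875; 3,705,875 required, 3,706,150 in favor — approved.
Class III: a majority of 7102200 is 3551101; 3,551,101 required, 3,553,241 in favor — approved.

Approved — every class gave the required vote.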